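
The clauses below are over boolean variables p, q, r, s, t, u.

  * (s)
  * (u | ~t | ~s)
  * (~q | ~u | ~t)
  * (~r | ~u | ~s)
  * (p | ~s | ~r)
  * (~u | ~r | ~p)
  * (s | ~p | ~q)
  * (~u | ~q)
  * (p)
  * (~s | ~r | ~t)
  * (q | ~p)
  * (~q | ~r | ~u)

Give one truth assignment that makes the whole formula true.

p = T  q = T  r = T  s = T  t = F  u = F

Unit propagation: (s) forces s = True.
Unit propagation: (p) forces p = True.
(q) is a unit clause, so q = True.
(~u) is a unit clause, so u = False.
(~t) is a unit clause, so t = False.
r is now unconstrained; take r = True.
Every clause has at least one true literal under this assignment.
Check each clause:
  1. (s) — s is true.
  2. (~t | u | ~s) — ~t is true.
  3. (~t | ~u | ~q) — ~u is true.
  4. (~s | ~u | ~r) — ~u is true.
  5. (~r | ~s | p) — p is true.
  6. (~u | ~r | ~p) — ~u is true.
  7. (s | ~p | ~q) — s is true.
  8. (~q | ~u) — ~u is true.
  9. (p) — p is true.
  10. (~r | ~t | ~s) — ~t is true.
  11. (q | ~p) — q is true.
  12. (~r | ~q | ~u) — ~u is true.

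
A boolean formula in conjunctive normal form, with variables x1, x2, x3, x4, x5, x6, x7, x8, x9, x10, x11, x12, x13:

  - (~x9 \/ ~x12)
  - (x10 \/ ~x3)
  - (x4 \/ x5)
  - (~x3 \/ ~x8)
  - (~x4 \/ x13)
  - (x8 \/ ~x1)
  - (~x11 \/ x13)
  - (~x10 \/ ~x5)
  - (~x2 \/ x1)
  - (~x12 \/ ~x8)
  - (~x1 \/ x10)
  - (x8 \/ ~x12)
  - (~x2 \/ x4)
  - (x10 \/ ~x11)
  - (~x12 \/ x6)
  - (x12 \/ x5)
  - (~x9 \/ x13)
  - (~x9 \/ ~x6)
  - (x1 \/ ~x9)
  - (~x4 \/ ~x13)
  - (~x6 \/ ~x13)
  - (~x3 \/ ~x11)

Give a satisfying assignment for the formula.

Pure literal: x2 appears only negated; assign x2 = False.
x3 occurs only negated in the remaining clauses — set x3 = False.
Branch on x1: take x1 = False.
  then x9 is forced to False.
Try x4 = False.
  then x5 is forced to True.
  then x10 is forced to False.
  then x11 is forced to False.
The remaining clauses are satisfied by x6 = False, x7 = False, x8 = True, x12 = False, x13 = True.
Check each clause:
  1. (~x12 \/ ~x9) — ~x12 is true.
  2. (~x3 \/ x10) — ~x3 is true.
  3. (x5 \/ x4) — x5 is true.
  4. (~x3 \/ ~x8) — ~x3 is true.
  5. (x13 \/ ~x4) — ~x4 is true.
  6. (~x1 \/ x8) — x8 is true.
  7. (x13 \/ ~x11) — x13 is true.
  8. (~x10 \/ ~x5) — ~x10 is true.
  9. (x1 \/ ~x2) — ~x2 is true.
  10. (~x12 \/ ~x8) — ~x12 is true.
  11. (~x1 \/ x10) — ~x1 is true.
  12. (~x12 \/ x8) — x8 is true.
  13. (~x2 \/ x4) — ~x2 is true.
  14. (~x11 \/ x10) — ~x11 is true.
  15. (x6 \/ ~x12) — ~x12 is true.
  16. (x12 \/ x5) — x5 is true.
  17. (x13 \/ ~x9) — x13 is true.
  18. (~x6 \/ ~x9) — ~x6 is true.
  19. (~x9 \/ x1) — ~x9 is true.
  20. (~x13 \/ ~x4) — ~x4 is true.
  21. (~x13 \/ ~x6) — ~x6 is true.
  22. (~x3 \/ ~x11) — ~x11 is true.

x1=F, x2=F, x3=F, x4=F, x5=T, x6=F, x7=F, x8=T, x9=F, x10=F, x11=F, x12=F, x13=T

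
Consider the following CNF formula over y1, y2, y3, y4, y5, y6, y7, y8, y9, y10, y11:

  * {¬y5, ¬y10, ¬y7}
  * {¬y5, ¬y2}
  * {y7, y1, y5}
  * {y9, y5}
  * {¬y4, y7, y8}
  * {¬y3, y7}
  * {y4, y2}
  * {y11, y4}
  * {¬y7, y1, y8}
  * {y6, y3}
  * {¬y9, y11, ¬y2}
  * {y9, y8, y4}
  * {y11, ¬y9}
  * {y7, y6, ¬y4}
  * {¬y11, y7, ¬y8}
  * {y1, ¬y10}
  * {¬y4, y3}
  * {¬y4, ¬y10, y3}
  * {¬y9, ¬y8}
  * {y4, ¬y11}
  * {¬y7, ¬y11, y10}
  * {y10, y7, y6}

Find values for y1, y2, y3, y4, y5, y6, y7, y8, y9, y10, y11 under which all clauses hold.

Try y1 = False.
  then y10 is forced to False.
Branch on y2: take y2 = False.
  then y4 is forced to True.
  then y3 is forced to True.
  then y7 is forced to True.
  then y8 is forced to True.
  then y9 is forced to False.
  then y5 is forced to True.
  then y11 is forced to False.
y6 is now unconstrained; take y6 = False.
Every clause has at least one true literal under this assignment.
Check each clause:
  1. {¬y5, ¬y7, ¬y10} — ¬y10 is true.
  2. {¬y2, ¬y5} — ¬y2 is true.
  3. {y7, y1, y5} — y5 is true.
  4. {y9, y5} — y5 is true.
  5. {y8, ¬y4, y7} — y8 is true.
  6. {¬y3, y7} — y7 is true.
  7. {y4, y2} — y4 is true.
  8. {y11, y4} — y4 is true.
  9. {¬y7, y8, y1} — y8 is true.
  10. {y3, y6} — y3 is true.
  11. {¬y2, y11, ¬y9} — ¬y2 is true.
  12. {y4, y8, y9} — y8 is true.
  13. {y11, ¬y9} — ¬y9 is true.
  14. {y7, ¬y4, y6} — y7 is true.
  15. {¬y11, y7, ¬y8} — ¬y11 is true.
  16. {y1, ¬y10} — ¬y10 is true.
  17. {y3, ¬y4} — y3 is true.
  18. {¬y4, y3, ¬y10} — y3 is true.
  19. {¬y9, ¬y8} — ¬y9 is true.
  20. {¬y11, y4} — y4 is true.
  21. {¬y11, ¬y7, y10} — ¬y11 is true.
  22. {y6, y10, y7} — y7 is true.

y1=F, y2=F, y3=T, y4=T, y5=T, y6=F, y7=T, y8=T, y9=F, y10=F, y11=F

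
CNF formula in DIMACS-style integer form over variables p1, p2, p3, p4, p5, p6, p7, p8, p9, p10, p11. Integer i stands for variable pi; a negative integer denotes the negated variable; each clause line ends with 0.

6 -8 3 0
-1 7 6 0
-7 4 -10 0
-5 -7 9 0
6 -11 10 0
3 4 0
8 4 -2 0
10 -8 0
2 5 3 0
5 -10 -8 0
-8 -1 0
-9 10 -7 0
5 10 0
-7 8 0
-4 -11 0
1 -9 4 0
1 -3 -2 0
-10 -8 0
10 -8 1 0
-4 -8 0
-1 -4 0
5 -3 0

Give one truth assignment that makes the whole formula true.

p1 = False  p2 = True  p3 = False  p4 = True  p5 = True  p6 = False  p7 = False  p8 = False  p9 = False  p10 = True  p11 = False

Pure literal: p11 appears only negated; assign p11 = False.
Set p1 = False and propagate.
Branch on p2: take p2 = True.
  then p3 is forced to False.
  then p4 is forced to True.
  then p8 is forced to False.
  then p7 is forced to False.
Branch on p5: take p5 = True.
p6, p9, p10 are now unconstrained; take p6 = False, p9 = False, p10 = True.
Every clause has at least one true literal under this assignment.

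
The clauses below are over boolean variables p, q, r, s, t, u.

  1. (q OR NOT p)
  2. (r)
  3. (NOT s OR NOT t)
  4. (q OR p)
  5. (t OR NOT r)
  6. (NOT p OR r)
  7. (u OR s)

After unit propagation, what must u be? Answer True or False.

True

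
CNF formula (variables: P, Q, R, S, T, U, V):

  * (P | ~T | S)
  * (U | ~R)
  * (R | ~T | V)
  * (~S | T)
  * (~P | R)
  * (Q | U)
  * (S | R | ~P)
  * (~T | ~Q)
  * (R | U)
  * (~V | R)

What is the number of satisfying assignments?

Split on R, then T.
  R=1, T=1: V free; 3 ways for (P,Q,S,U) × 2^1 = 6.
  R=1, T=0: forces S=0; U=1; P, Q, V free → 2^3 = 8.
  R=0, T=1: a clause becomes empty — 0.
  R=0, T=0: remaining (P,Q,S,U,V) ∈ {(0,0,0,1,0); (0,1,0,1,0)} — 2.
Total: 6 + 8 + 0 + 2 = 16.

16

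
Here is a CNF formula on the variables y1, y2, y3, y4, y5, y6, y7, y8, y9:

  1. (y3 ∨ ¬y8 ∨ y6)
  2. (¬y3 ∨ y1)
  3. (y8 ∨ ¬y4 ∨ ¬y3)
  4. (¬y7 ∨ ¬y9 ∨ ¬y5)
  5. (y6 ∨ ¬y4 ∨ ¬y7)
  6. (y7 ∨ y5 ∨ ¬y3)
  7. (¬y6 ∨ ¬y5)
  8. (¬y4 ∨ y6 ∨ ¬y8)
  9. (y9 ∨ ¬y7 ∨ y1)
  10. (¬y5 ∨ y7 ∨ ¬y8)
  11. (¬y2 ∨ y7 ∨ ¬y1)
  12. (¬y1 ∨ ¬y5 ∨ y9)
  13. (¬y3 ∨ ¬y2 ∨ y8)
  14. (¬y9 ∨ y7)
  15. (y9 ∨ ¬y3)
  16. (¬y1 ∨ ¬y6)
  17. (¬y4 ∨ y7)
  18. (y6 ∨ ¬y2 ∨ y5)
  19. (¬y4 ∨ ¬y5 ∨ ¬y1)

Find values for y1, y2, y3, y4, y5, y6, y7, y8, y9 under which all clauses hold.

y1=False, y2=False, y3=False, y4=False, y5=False, y6=True, y7=True, y8=True, y9=True

Check each clause:
  1. (¬y8 ∨ y3 ∨ y6) — y6 is true.
  2. (¬y3 ∨ y1) — ¬y3 is true.
  3. (y8 ∨ ¬y3 ∨ ¬y4) — y8 is true.
  4. (¬y9 ∨ ¬y7 ∨ ¬y5) — ¬y5 is true.
  5. (y6 ∨ ¬y7 ∨ ¬y4) — ¬y4 is true.
  6. (y7 ∨ ¬y3 ∨ y5) — ¬y3 is true.
  7. (¬y5 ∨ ¬y6) — ¬y5 is true.
  8. (y6 ∨ ¬y8 ∨ ¬y4) — ¬y4 is true.
  9. (y1 ∨ ¬y7 ∨ y9) — y9 is true.
  10. (y7 ∨ ¬y5 ∨ ¬y8) — ¬y5 is true.
  11. (¬y2 ∨ ¬y1 ∨ y7) — ¬y1 is true.
  12. (¬y5 ∨ y9 ∨ ¬y1) — y9 is true.
  13. (y8 ∨ ¬y3 ∨ ¬y2) — y8 is true.
  14. (y7 ∨ ¬y9) — y7 is true.
  15. (y9 ∨ ¬y3) — y9 is true.
  16. (¬y6 ∨ ¬y1) — ¬y1 is true.
  17. (y7 ∨ ¬y4) — ¬y4 is true.
  18. (y6 ∨ y5 ∨ ¬y2) — ¬y2 is true.
  19. (¬y5 ∨ ¬y4 ∨ ¬y1) — ¬y5 is true.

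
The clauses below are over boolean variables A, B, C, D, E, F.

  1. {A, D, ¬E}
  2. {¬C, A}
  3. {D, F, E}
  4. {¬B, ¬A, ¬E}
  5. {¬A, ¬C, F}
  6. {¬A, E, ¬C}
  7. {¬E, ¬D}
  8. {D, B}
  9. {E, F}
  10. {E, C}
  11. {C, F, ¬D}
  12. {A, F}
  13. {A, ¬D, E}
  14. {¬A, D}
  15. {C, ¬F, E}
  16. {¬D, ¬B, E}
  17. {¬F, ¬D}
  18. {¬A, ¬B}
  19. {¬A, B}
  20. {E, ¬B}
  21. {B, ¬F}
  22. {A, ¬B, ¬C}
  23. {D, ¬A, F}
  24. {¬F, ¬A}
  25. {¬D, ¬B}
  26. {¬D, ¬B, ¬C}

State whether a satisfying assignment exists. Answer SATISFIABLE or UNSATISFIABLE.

A = True:
  propagation gives D=True, E=False, C=False; an empty clause results — contradiction.
A = False:
  propagation gives C=False, E=True, D=True; an empty clause results — contradiction.
Every branch closes, so no satisfying assignment exists.

UNSATISFIABLE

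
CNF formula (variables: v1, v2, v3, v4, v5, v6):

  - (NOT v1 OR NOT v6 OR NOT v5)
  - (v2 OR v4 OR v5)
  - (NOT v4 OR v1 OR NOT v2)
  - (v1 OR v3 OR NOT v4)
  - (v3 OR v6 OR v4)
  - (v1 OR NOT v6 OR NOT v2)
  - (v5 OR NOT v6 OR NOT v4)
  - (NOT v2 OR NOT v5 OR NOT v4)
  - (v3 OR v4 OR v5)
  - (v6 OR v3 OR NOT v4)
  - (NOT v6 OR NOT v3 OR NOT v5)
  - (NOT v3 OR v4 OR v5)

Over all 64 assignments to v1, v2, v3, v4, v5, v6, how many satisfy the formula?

Case analysis on v4 and v5:
  v4=1, v5=1: remaining (v1,v2,v3,v6) ∈ {(0,0,1,0); (1,0,1,0)} — 2.
  v4=1, v5=0: remaining (v1,v2,v3,v6) ∈ {(0,0,1,0); (1,0,1,0); (1,1,1,0)} — 3.
  v4=0, v5=1: 5 of the 16 assignments to (v1,v2,v3,v6) work.
  v4=0, v5=0: a clause becomes empty — 0.
Total: 2 + 3 + 5 + 0 = 10.

10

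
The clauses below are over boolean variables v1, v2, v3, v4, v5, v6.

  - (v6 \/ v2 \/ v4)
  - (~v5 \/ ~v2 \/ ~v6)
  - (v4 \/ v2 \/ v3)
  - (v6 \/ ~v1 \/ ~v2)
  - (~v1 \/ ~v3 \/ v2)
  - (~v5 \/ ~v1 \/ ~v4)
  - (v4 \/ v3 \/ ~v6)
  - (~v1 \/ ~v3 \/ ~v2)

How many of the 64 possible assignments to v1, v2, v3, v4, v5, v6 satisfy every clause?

24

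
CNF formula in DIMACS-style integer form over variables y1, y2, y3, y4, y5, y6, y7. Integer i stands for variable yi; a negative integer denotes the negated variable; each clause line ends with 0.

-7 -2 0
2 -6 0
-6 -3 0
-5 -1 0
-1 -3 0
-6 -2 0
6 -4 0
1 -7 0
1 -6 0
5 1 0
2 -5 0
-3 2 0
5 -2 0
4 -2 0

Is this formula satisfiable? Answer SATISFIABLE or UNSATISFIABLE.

SATISFIABLE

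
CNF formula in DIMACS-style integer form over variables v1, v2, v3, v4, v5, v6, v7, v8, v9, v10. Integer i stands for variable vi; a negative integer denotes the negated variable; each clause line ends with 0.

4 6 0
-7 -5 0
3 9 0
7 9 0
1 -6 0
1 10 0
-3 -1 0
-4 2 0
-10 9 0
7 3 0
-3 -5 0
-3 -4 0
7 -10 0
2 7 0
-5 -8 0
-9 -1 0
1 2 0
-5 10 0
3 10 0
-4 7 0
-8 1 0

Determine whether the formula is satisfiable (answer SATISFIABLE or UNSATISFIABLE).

SATISFIABLE

v2 occurs only positively in the remaining clauses — set v2 = True.
Pure literal: v5 appears only negated; assign v5 = False.
Try v1 = False.
  then v6 is forced to False.
  then v4 is forced to True.
  then v10 is forced to True.
  then v9 is forced to True.
  then v3 is forced to False.
  then v7 is forced to True.
  then v8 is forced to False.
So v1 = 0, v2 = 1, v3 = 0, v4 = 1, v5 = 0, v6 = 0, v7 = 1, v8 = 0, v9 = 1, v10 = 1 is a satisfying assignment.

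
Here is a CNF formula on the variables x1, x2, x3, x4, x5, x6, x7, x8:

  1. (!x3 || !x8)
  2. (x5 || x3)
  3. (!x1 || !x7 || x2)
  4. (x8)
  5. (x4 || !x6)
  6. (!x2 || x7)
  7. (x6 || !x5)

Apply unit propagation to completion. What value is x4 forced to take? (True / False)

(x8) is a unit clause: x8 = True.
(!x3 || !x8) with x8 = True leaves only !x3, so x3 = False.
From (x5 || x3) and x3 = False: x5 = True.
In (x6 || !x5), !x5 is now false; x6 must hold, so x6 = True.
In (x4 || !x6), !x6 is now false; x4 must hold, so x4 = True.

True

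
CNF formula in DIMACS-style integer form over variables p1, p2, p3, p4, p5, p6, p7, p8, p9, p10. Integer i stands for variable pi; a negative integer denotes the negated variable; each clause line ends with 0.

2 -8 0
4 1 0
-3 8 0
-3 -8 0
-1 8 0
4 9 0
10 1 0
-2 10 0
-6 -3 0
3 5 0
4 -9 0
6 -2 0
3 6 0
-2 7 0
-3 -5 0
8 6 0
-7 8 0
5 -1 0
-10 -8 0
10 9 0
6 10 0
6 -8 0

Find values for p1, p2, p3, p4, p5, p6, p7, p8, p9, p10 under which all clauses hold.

p1 = F, p2 = F, p3 = F, p4 = T, p5 = T, p6 = T, p7 = F, p8 = F, p9 = F, p10 = T

Pure literal: p4 appears only positively; assign p4 = True.
Try p1 = False.
  then p10 is forced to True.
  then p8 is forced to False.
  then p3 is forced to False.
  then p5 is forced to True.
  then p6 is forced to True.
  then p7 is forced to False.
  then p2 is forced to False.
p9 is now unconstrained; take p9 = False.
Every clause has at least one true literal under this assignment.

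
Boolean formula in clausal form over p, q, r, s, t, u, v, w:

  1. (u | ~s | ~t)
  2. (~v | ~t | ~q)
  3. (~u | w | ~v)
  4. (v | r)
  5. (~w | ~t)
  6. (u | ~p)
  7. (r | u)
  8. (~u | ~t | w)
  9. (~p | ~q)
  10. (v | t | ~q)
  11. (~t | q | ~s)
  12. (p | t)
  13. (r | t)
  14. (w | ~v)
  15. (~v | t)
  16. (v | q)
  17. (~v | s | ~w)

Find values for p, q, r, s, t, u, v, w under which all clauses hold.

p=False, q=True, r=True, s=False, t=True, u=False, v=False, w=False

Pure literal: r appears only positively; assign r = True.
Try p = False.
  then t is forced to True.
  then w is forced to False.
  then u is forced to False.
  then s is forced to False.
  then v is forced to False.
  then q is forced to True.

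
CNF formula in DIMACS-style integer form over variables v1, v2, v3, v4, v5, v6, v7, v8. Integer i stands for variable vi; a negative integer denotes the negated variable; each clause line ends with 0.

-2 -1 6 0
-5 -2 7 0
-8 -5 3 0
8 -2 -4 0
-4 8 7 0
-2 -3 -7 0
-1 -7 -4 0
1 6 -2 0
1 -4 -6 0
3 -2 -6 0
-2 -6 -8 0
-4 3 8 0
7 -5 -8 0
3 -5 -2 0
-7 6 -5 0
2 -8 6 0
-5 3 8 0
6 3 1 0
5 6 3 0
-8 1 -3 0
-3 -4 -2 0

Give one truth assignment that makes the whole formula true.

v1=False, v2=False, v3=True, v4=False, v5=False, v6=False, v7=False, v8=False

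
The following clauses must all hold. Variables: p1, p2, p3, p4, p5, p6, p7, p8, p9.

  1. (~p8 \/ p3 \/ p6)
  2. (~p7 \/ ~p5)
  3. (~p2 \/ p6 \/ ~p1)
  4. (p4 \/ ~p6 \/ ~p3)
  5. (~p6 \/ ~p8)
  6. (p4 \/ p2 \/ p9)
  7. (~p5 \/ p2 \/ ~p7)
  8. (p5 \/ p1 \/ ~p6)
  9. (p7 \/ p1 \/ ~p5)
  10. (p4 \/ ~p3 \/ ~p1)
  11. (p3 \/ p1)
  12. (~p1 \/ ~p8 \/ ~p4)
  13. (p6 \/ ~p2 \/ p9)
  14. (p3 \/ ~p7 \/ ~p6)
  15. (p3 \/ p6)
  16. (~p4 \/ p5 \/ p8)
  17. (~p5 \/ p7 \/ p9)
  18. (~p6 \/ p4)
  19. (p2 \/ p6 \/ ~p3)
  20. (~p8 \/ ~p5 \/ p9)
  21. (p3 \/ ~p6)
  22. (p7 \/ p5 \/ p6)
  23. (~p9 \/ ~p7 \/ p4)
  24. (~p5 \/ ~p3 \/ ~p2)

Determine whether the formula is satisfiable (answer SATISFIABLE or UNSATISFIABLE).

Set p1 = True and propagate.
Set p2 = False and propagate.
The remaining clauses are satisfied by p3 = True, p4 = True, p5 = True, p6 = True, p7 = False, p8 = False, p9 = True.
Every clause has at least one true literal under this assignment.
So p1 = 1  p2 = 0  p3 = 1  p4 = 1  p5 = 1  p6 = 1  p7 = 0  p8 = 0  p9 = 1 is a satisfying assignment.

SATISFIABLE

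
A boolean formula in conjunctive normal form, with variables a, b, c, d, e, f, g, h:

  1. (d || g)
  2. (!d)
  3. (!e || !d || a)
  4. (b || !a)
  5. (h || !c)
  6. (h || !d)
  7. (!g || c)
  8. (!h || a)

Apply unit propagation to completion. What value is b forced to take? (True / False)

True

(!d) stands alone — d = False.
In (g || d), d is now false; g must hold, so g = True.
(c || !g) with g = True leaves only c, so c = True.
(h || !c): since c = True, the clause reduces to (h). h = True.
(!h || a) with h = True leaves only a, so a = True.
From (!a || b) and a = True: b = True.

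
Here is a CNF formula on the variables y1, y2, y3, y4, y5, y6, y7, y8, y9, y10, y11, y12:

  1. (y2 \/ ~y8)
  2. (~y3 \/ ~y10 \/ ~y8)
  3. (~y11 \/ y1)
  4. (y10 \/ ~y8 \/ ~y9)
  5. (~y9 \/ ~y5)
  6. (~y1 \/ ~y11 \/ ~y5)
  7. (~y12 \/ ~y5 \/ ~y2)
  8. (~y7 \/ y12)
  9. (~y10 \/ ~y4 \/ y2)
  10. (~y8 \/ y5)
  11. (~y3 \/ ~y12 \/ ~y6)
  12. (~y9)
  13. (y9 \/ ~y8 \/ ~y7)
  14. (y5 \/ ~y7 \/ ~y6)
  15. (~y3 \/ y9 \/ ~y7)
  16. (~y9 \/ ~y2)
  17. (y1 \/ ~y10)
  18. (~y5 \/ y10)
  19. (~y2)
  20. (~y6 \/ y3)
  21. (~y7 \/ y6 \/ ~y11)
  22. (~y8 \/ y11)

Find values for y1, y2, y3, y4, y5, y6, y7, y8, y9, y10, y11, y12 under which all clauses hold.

y1=T  y2=F  y3=F  y4=F  y5=F  y6=F  y7=T  y8=F  y9=F  y10=F  y11=F  y12=T

(~y9) is a unit clause, so y9 = False.
The clause (~y2) is unit: y2 must be False.
Unit propagation: (~y8) forces y8 = False.
y4 occurs only negated in the remaining clauses — set y4 = False.
Pure literal: y11 appears only negated; assign y11 = False.
Set y1 = True and propagate.
For the remaining variables, y3 = False, y5 = False, y6 = False, y7 = True, y10 = False, y12 = True works.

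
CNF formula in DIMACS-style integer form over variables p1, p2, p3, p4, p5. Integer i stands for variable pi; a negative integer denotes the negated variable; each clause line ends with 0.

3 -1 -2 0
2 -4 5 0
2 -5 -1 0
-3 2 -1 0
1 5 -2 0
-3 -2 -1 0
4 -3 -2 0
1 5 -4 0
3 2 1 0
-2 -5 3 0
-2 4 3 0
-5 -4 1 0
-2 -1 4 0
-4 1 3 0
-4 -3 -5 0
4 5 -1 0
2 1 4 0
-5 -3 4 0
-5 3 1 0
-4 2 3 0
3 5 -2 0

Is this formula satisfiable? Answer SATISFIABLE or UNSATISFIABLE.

UNSATISFIABLE

p2 = True:
  p3 = True:
    propagation gives p1=False, p5=True, p4=True; an empty clause results — contradiction.
  p3 = False:
    propagation gives p1=False, p5=True; an empty clause results — contradiction.
p2 = False:
  p1 = True:
    propagation gives p5=False, p4=False; an empty clause results — contradiction.
  p1 = False:
    propagation gives p3=True, p4=True, p5=True; an empty clause results — contradiction.
Every branch closes, so no satisfying assignment exists.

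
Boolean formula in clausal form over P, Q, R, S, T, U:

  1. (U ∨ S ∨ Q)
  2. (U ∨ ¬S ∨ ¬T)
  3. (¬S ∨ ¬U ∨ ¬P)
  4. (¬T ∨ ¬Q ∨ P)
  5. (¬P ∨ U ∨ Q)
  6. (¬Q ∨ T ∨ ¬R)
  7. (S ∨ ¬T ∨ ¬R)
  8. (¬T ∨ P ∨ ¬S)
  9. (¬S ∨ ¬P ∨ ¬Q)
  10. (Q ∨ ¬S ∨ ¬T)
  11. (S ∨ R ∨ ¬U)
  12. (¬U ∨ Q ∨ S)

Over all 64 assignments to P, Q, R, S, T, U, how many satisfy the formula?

9

Split on S, then Q.
  S=T, Q=T: remaining (P,R,T,U) ∈ {(F,F,F,F); (F,F,F,T)} — 2.
  S=T, Q=F: remaining (P,R,T,U) ∈ {(F,F,F,F); (F,F,F,T); (F,T,F,F); (F,T,F,T)} — 4.
  S=F, Q=T: remaining (P,R,T,U) ∈ {(F,F,F,F); (T,F,F,F); (T,F,T,F)} — 3.
  S=F, Q=F: a clause becomes empty — 0.
Total: 2 + 4 + 3 + 0 = 9.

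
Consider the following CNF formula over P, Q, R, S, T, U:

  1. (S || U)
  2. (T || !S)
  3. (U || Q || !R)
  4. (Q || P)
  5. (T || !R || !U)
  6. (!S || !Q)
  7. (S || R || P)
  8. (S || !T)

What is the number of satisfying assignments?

5

Satisfying assignments:
  P=1 Q=0 R=0 S=0 T=0 U=1
  P=1 Q=0 R=0 S=1 T=1 U=0
  P=1 Q=0 R=0 S=1 T=1 U=1
  P=1 Q=0 R=1 S=1 T=1 U=1
  P=1 Q=1 R=0 S=0 T=0 U=1
Count: 5.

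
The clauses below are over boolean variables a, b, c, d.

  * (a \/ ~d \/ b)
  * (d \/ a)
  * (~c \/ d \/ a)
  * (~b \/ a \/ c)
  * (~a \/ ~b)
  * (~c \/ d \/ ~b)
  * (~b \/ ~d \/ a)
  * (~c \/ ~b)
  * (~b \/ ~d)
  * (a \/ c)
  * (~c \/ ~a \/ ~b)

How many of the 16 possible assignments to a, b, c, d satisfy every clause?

4

The models are:
  a=1 b=0 c=0 d=0
  a=1 b=0 c=0 d=1
  a=1 b=0 c=1 d=0
  a=1 b=0 c=1 d=1
Count: 4.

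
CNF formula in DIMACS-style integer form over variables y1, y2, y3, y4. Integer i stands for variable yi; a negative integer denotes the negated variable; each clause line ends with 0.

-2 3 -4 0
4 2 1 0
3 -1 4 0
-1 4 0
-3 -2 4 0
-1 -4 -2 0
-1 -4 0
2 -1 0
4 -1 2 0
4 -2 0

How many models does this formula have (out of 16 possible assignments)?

The models are:
  y1=F y2=F y3=F y4=T
  y1=F y2=F y3=T y4=T
  y1=F y2=T y3=T y4=T
Count: 3.

3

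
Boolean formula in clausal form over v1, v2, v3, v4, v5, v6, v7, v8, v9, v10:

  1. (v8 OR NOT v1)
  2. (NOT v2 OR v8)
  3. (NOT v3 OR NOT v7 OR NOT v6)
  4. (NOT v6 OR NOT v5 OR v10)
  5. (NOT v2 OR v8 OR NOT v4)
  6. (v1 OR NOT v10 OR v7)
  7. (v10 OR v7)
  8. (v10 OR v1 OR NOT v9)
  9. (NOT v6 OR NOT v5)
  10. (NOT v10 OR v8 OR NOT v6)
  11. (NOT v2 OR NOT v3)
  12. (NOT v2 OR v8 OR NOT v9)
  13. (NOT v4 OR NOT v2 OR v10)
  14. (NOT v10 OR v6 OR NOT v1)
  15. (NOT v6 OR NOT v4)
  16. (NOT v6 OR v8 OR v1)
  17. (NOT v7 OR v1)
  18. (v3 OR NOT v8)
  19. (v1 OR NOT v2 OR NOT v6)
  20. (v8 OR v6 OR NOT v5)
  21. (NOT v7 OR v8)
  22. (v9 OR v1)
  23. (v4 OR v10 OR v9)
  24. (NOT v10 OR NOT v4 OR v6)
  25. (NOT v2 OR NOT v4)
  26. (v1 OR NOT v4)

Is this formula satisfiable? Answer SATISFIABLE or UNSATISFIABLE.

SATISFIABLE

Pure literal: v2 appears only negated; assign v2 = False.
v5 occurs only negated in the remaining clauses — set v5 = False.
Branch on v1: take v1 = True.
  then v8 is forced to True.
  then v3 is forced to True.
Try v4 = True.
  then v6 is forced to False.
  then v10 is forced to False.
  then v7 is forced to True.
v9 is now unconstrained; take v9 = True.
Every clause has at least one true literal under this assignment.
So v1 = True, v2 = False, v3 = True, v4 = True, v5 = False, v6 = False, v7 = True, v8 = True, v9 = True, v10 = False is a satisfying assignment.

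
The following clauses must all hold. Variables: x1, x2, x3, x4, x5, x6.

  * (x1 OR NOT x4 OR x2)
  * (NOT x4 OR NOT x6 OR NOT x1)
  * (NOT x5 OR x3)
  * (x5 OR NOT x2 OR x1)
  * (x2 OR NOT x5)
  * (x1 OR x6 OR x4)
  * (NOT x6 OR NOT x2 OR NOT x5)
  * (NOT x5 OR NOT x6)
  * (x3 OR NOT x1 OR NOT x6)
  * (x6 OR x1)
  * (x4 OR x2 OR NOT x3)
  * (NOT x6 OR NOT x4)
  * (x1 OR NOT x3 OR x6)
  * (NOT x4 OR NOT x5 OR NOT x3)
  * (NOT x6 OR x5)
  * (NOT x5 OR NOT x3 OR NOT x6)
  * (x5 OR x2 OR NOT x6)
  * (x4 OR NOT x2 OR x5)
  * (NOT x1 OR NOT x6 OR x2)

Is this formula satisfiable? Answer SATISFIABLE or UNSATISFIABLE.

SATISFIABLE

Branch on x1: take x1 = True.
Try x2 = True.
For the remaining variables, x3 = True, x4 = False, x5 = True, x6 = False works.
So x1=1, x2=1, x3=1, x4=0, x5=1, x6=0 is a satisfying assignment.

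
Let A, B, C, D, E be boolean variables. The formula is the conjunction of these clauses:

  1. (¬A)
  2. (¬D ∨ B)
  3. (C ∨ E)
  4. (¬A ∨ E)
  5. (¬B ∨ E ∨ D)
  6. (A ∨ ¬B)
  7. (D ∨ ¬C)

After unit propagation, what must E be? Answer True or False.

True

(¬A) stands alone — A = False.
(¬B ∨ A): since A = False, the clause reduces to (¬B). B = False.
(¬D ∨ B): since B = False, the clause reduces to (¬D). D = False.
(D ∨ ¬C) with D = False leaves only ¬C, so C = False.
From (E ∨ C) and C = False: E = True.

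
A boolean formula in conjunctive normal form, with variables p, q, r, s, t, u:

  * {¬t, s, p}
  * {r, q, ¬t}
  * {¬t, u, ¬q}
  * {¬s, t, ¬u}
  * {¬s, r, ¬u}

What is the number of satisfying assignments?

Split on t, then s.
  t=1, s=1: p free; 3 ways for (q,r,u) × 2^1 = 6.
  t=1, s=0: remaining (p,q,r,u) ∈ {(1,0,1,0); (1,0,1,1); (1,1,0,1); (1,1,1,1)} — 4.
  t=0, s=1: forces u=0; p, q, r free → 2^3 = 8.
  t=0, s=0: p, q, r, u free → 2^4 = 16.
Total: 6 + 4 + 8 + 16 = 34.

34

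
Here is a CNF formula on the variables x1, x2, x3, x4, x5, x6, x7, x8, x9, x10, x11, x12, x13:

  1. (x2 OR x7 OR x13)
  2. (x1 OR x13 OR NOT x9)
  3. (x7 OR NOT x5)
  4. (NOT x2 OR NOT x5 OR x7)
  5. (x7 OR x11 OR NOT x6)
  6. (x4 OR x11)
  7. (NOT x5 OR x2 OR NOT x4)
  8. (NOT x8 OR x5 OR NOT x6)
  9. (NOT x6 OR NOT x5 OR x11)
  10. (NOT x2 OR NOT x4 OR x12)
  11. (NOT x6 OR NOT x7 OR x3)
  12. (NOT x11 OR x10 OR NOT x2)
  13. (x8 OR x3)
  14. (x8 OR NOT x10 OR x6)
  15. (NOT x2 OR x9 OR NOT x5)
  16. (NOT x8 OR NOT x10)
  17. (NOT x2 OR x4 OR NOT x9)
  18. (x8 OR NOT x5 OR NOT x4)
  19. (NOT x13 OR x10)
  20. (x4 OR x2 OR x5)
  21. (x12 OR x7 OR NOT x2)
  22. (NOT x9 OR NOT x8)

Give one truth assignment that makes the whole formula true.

x1=T  x2=F  x3=T  x4=F  x5=T  x6=T  x7=T  x8=F  x9=F  x10=T  x11=T  x12=T  x13=T

Check each clause:
  1. (x2 OR x7 OR x13) — x13 is true.
  2. (x1 OR NOT x9 OR x13) — x1 is true.
  3. (x7 OR NOT x5) — x7 is true.
  4. (x7 OR NOT x2 OR NOT x5) — NOT x2 is true.
  5. (NOT x6 OR x7 OR x11) — x11 is true.
  6. (x11 OR x4) — x11 is true.
  7. (NOT x5 OR x2 OR NOT x4) — NOT x4 is true.
  8. (x5 OR NOT x8 OR NOT x6) — NOT x8 is true.
  9. (NOT x5 OR x11 OR NOT x6) — x11 is true.
  10. (x12 OR NOT x2 OR NOT x4) — x12 is true.
  11. (NOT x6 OR x3 OR NOT x7) — x3 is true.
  12. (NOT x11 OR x10 OR NOT x2) — x10 is true.
  13. (x3 OR x8) — x3 is true.
  14. (x6 OR x8 OR NOT x10) — x6 is true.
  15. (NOT x5 OR x9 OR NOT x2) — NOT x2 is true.
  16. (NOT x10 OR NOT x8) — NOT x8 is true.
  17. (NOT x2 OR NOT x9 OR x4) — NOT x2 is true.
  18. (NOT x5 OR x8 OR NOT x4) — NOT x4 is true.
  19. (NOT x13 OR x10) — x10 is true.
  20. (x5 OR x2 OR x4) — x5 is true.
  21. (NOT x2 OR x12 OR x7) — x12 is true.
  22. (NOT x9 OR NOT x8) — NOT x8 is true.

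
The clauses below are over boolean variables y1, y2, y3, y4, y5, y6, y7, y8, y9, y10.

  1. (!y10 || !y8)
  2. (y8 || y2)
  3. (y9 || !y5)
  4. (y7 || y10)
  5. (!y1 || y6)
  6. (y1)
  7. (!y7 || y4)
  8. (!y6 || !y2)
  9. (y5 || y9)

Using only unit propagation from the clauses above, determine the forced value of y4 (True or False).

Unit clause (y1) sets y1 = True.
(y6 || !y1): since y1 = True, the clause reduces to (y6). y6 = True.
From (!y6 || !y2) and y6 = True: y2 = False.
From (y2 || y8) and y2 = False: y8 = True.
(!y10 || !y8) with y8 = True leaves only !y10, so y10 = False.
(y10 || y7): since y10 = False, the clause reduces to (y7). y7 = True.
(y4 || !y7) with y7 = True leaves only y4, so y4 = True.

True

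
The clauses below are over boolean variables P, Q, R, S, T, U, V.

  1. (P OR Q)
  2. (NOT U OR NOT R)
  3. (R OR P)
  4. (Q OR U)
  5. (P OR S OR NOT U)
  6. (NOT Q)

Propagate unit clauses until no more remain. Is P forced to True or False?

(NOT Q) is a unit clause: Q = False.
(Q OR P): since Q = False, the clause reduces to (P). P = True.

True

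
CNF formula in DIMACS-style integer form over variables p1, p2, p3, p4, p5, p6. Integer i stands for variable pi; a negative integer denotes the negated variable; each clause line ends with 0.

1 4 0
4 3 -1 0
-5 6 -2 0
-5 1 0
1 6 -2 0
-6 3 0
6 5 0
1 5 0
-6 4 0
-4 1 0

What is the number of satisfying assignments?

Split on p1, then p6.
  p1=T, p6=T: remaining (p2,p3,p4,p5) ∈ {(F,T,T,F); (F,T,T,T); (T,T,T,F); (T,T,T,T)} — 4.
  p1=T, p6=F: remaining (p2,p3,p4,p5) ∈ {(F,F,T,T); (F,T,F,T); (F,T,T,T)} — 3.
  p1=F, p6=T: a clause becomes empty — 0.
  p1=F, p6=F: a clause becomes empty — 0.
Total: 4 + 3 + 0 + 0 = 7.

7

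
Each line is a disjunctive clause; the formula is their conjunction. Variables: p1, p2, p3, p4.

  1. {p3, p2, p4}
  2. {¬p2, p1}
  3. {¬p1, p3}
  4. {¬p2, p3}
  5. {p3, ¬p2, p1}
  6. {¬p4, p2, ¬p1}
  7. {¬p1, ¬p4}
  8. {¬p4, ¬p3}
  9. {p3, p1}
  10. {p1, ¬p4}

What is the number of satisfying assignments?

The models are:
  p1=F p2=F p3=T p4=F
  p1=T p2=F p3=T p4=F
  p1=T p2=T p3=T p4=F
That's 3 in total.

3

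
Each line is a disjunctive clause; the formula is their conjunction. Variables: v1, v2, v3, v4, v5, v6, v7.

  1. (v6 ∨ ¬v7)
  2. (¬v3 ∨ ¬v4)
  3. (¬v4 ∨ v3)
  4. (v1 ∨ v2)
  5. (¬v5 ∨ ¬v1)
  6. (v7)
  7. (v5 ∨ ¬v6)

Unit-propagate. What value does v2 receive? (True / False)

True

(v7) stands alone — v7 = True.
In (v6 ∨ ¬v7), ¬v7 is now false; v6 must hold, so v6 = True.
In (¬v6 ∨ v5), ¬v6 is now false; v5 must hold, so v5 = True.
(¬v5 ∨ ¬v1): since v5 = True, the clause reduces to (¬v1). v1 = False.
(v1 ∨ v2) with v1 = False leaves only v2, so v2 = True.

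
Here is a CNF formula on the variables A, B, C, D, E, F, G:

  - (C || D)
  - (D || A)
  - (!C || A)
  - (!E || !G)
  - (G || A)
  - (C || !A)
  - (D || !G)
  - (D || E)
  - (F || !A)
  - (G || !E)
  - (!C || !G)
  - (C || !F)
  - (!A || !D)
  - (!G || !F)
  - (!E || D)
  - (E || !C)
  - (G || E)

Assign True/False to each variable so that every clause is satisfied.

A=0, B=1, C=0, D=1, E=0, F=0, G=1

Branch on A: take A = False.
  then D is forced to True.
  then C is forced to False.
  then G is forced to True.
  then E is forced to False.
  then F is forced to False.
B is now unconstrained; take B = True.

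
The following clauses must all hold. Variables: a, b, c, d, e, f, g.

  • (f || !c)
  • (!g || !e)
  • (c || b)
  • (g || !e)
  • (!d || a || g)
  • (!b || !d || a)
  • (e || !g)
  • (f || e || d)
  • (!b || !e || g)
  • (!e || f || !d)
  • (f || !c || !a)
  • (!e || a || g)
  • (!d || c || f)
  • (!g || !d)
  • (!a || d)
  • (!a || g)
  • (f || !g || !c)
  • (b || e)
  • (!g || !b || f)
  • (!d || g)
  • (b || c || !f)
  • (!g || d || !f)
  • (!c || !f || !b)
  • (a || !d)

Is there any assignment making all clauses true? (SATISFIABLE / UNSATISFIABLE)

SATISFIABLE

Try a = False.
  then d is forced to False.
Set b = True and propagate.
Set c = False and propagate.
The remaining clauses are satisfied by e = False, f = True, g = False.
So a = F, b = T, c = F, d = F, e = F, f = T, g = F is a satisfying assignment.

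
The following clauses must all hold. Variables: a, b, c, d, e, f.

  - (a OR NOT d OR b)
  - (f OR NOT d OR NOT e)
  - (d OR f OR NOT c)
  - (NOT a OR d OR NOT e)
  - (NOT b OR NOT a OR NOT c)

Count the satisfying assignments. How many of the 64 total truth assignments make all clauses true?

Case analysis on d and a:
  d=T, a=T: 9 of the 16 assignments to (b,c,e,f) work.
  d=T, a=F: c free; 3 ways for (b,e,f) × 2^1 = 6.
  d=F, a=T: 5 of the 16 assignments to (b,c,e,f) work.
  d=F, a=F: b, e free; 3 ways for (c,f) × 2^2 = 12.
Total: 9 + 6 + 5 + 12 = 32.

32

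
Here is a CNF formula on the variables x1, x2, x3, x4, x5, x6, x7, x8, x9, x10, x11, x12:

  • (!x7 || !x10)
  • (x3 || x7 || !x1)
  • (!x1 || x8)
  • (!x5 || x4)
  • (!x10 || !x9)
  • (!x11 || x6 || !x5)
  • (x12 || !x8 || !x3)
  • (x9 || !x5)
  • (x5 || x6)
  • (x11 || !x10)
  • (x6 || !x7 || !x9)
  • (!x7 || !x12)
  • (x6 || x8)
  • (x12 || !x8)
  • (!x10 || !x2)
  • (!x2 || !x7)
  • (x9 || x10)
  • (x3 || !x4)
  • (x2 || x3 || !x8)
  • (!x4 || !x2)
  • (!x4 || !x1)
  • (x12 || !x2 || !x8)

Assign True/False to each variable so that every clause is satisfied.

x1=F  x2=F  x3=T  x4=F  x5=F  x6=T  x7=F  x8=T  x9=F  x10=T  x11=T  x12=T

x1 occurs only negated in the remaining clauses — set x1 = False.
x6 occurs only positively in the remaining clauses — set x6 = True.
Set x2 = False and propagate.
Set x3 = True and propagate.
The remaining clauses are satisfied by x4 = False, x5 = False, x7 = False, x8 = True, x9 = False, x10 = True, x11 = True, x12 = True.
Every clause has at least one true literal under this assignment.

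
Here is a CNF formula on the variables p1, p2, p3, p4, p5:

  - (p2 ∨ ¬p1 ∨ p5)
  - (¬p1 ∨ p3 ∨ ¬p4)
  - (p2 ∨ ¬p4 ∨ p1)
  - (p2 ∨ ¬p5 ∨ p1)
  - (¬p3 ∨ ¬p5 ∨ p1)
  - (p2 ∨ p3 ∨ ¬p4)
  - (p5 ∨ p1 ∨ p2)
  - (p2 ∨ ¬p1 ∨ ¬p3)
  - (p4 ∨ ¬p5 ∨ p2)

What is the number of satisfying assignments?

12

Case analysis on p1 and p2:
  p1=T, p2=T: p5 free; 3 ways for (p3,p4) × 2^1 = 6.
  p1=T, p2=F: a clause becomes empty — 0.
  p1=F, p2=T: p4 free; 3 ways for (p3,p5) × 2^1 = 6.
  p1=F, p2=F: a clause becomes empty — 0.
Total: 6 + 0 + 6 + 0 = 12.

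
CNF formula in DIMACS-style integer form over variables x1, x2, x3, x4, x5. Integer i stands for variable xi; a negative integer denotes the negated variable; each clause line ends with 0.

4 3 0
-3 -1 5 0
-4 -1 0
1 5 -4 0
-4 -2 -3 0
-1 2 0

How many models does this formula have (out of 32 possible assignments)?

8

Satisfying assignments:
  x1=0 x2=0 x3=0 x4=1 x5=1
  x1=0 x2=0 x3=1 x4=0 x5=0
  x1=0 x2=0 x3=1 x4=0 x5=1
  x1=0 x2=0 x3=1 x4=1 x5=1
  x1=0 x2=1 x3=0 x4=1 x5=1
  x1=0 x2=1 x3=1 x4=0 x5=0
  x1=0 x2=1 x3=1 x4=0 x5=1
  x1=1 x2=1 x3=1 x4=0 x5=1
Count: 8.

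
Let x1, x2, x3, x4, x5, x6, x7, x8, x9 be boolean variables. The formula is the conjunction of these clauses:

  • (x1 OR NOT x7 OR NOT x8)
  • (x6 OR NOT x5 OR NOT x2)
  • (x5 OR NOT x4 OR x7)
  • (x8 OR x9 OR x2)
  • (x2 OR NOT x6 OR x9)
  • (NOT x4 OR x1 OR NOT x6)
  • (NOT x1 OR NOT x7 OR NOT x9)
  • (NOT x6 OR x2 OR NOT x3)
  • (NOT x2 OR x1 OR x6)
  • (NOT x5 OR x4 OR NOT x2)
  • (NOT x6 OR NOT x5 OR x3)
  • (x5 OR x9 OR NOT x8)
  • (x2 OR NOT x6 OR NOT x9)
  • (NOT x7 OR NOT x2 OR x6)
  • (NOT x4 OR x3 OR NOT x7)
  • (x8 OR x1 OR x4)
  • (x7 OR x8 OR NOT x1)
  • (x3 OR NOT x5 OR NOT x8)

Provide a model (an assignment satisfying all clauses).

Try x1 = True.
Set x2 = False and propagate.
For the remaining variables, x3 = True, x4 = True, x5 = True, x6 = False, x7 = False, x8 = True, x9 = True works.

x1 = True, x2 = False, x3 = True, x4 = True, x5 = True, x6 = False, x7 = False, x8 = True, x9 = True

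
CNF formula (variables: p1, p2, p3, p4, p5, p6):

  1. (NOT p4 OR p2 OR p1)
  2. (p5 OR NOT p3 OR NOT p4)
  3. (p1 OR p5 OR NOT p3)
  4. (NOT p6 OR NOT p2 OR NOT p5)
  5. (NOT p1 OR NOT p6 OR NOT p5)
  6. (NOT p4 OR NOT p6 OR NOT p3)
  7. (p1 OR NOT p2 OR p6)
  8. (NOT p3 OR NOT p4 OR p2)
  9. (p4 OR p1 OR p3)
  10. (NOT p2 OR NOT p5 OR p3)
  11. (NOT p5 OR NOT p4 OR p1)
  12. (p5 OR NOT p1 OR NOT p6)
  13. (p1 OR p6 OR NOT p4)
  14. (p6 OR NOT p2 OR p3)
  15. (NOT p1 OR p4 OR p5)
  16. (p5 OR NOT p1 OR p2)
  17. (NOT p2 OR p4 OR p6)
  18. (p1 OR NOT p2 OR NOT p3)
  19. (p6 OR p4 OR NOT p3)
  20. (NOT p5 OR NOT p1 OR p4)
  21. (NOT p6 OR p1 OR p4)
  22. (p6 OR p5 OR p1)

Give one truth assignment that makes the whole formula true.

p1=0  p2=1  p3=0  p4=1  p5=0  p6=1

Check each clause:
  1. (p1 OR p2 OR NOT p4) — p2 is true.
  2. (p5 OR NOT p4 OR NOT p3) — NOT p3 is true.
  3. (p5 OR NOT p3 OR p1) — NOT p3 is true.
  4. (NOT p2 OR NOT p5 OR NOT p6) — NOT p5 is true.
  5. (NOT p1 OR NOT p5 OR NOT p6) — NOT p5 is true.
  6. (NOT p3 OR NOT p4 OR NOT p6) — NOT p3 is true.
  7. (p1 OR NOT p2 OR p6) — p6 is true.
  8. (NOT p3 OR NOT p4 OR p2) — p2 is true.
  9. (p4 OR p3 OR p1) — p4 is true.
  10. (NOT p5 OR p3 OR NOT p2) — NOT p5 is true.
  11. (p1 OR NOT p5 OR NOT p4) — NOT p5 is true.
  12. (p5 OR NOT p6 OR NOT p1) — NOT p1 is true.
  13. (NOT p4 OR p1 OR p6) — p6 is true.
  14. (p6 OR NOT p2 OR p3) — p6 is true.
  15. (p4 OR NOT p1 OR p5) — p4 is true.
  16. (p5 OR NOT p1 OR p2) — p2 is true.
  17. (p4 OR NOT p2 OR p6) — p4 is true.
  18. (NOT p2 OR NOT p3 OR p1) — NOT p3 is true.
  19. (NOT p3 OR p4 OR p6) — p4 is true.
  20. (NOT p1 OR NOT p5 OR p4) — NOT p5 is true.
  21. (NOT p6 OR p4 OR p1) — p4 is true.
  22. (p5 OR p6 OR p1) — p6 is true.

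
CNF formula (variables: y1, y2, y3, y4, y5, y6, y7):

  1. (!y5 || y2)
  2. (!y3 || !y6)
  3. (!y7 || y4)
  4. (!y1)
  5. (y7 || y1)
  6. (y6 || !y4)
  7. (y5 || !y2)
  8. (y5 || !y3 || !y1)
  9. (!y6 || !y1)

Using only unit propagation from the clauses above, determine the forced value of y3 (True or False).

False

(!y1) stands alone — y1 = False.
From (y7 || y1) and y1 = False: y7 = True.
(!y7 || y4): since y7 = True, the clause reduces to (y4). y4 = True.
In (!y4 || y6), !y4 is now false; y6 must hold, so y6 = True.
In (!y6 || !y3), !y6 is now false; !y3 must hold, so y3 = False.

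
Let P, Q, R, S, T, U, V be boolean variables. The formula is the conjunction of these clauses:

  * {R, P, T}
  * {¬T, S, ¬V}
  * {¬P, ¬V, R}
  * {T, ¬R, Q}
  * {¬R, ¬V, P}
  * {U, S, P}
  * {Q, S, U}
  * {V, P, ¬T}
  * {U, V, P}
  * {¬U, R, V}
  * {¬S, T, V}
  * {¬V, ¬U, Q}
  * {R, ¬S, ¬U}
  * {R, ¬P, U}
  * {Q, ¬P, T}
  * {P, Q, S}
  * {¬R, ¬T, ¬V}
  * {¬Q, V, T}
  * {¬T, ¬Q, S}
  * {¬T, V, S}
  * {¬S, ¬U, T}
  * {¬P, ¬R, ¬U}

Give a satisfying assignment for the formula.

P=T, Q=T, R=T, S=F, T=F, U=F, V=T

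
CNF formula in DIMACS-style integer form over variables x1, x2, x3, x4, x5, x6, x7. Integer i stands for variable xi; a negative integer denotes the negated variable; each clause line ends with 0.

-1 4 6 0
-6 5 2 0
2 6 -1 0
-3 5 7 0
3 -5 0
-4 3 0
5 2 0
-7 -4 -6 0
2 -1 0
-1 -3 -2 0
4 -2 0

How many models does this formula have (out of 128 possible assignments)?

Split on x2, then x1.
  x2=1, x1=1: a clause becomes empty — 0.
  x2=1, x1=0: remaining (x3,x4,x5,x6,x7) ∈ {(1,1,0,0,1); (1,1,1,0,0); (1,1,1,0,1); (1,1,1,1,0)} — 4.
  x2=0, x1=1: a clause becomes empty — 0.
  x2=0, x1=0: 7 of the 32 assignments to (x3,x4,x5,x6,x7) work.
Total: 0 + 4 + 0 + 7 = 11.

11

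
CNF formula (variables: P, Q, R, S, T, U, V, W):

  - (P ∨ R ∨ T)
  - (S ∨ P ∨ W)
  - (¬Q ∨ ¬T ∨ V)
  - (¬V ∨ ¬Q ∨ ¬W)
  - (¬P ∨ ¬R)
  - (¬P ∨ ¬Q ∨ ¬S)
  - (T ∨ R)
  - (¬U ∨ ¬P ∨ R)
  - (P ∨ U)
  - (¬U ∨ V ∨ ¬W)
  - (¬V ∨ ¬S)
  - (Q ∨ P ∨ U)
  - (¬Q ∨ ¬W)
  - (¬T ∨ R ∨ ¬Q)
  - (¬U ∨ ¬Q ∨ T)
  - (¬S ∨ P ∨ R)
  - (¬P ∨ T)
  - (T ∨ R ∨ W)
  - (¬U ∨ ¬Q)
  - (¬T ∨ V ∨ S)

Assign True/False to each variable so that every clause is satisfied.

Set P = False and propagate.
  then U is forced to True.
  then Q is forced to False.
Try R = False.
  then T is forced to True.
  then S is forced to False.
  then W is forced to True.
  then V is forced to True.

P = False  Q = False  R = False  S = False  T = True  U = True  V = True  W = True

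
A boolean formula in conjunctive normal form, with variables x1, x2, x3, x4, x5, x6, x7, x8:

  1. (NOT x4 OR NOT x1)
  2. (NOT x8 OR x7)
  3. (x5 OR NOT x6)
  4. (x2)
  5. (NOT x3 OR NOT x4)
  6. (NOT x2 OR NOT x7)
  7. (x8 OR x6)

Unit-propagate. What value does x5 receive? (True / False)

Unit clause (x2) sets x2 = True.
In (NOT x2 OR NOT x7), NOT x2 is now false; NOT x7 must hold, so x7 = False.
In (NOT x8 OR x7), x7 is now false; NOT x8 must hold, so x8 = False.
From (x8 OR x6) and x8 = False: x6 = True.
From (NOT x6 OR x5) and x6 = True: x5 = True.

True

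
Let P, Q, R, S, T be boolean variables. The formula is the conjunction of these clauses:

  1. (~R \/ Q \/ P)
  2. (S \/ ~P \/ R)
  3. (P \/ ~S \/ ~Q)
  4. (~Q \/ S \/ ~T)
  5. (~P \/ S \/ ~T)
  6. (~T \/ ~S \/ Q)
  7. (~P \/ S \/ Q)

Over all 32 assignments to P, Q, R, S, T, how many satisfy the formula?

12

Split on S, then P.
  S=1, P=1: R free; 3 ways for (Q,T) × 2^1 = 6.
  S=1, P=0: remaining (Q,R,T) ∈ {(0,0,0)} — 1.
  S=0, P=1: remaining (Q,R,T) ∈ {(1,1,0)} — 1.
  S=0, P=0: remaining (Q,R,T) ∈ {(0,0,0); (0,0,1); (1,0,0); (1,1,0)} — 4.
Total: 6 + 1 + 1 + 4 = 12.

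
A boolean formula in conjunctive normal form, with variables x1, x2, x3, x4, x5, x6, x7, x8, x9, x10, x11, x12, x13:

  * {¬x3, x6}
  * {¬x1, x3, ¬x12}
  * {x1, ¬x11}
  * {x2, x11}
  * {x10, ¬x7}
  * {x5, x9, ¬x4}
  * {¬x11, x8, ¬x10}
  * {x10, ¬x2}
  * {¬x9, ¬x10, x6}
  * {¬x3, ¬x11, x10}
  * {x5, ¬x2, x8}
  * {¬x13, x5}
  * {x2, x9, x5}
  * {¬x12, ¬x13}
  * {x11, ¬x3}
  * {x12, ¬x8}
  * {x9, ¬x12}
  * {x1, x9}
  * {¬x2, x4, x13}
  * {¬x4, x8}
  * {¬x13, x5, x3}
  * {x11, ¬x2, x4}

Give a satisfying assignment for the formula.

x1 = True, x2 = False, x3 = False, x4 = False, x5 = True, x6 = True, x7 = False, x8 = False, x9 = True, x10 = False, x11 = True, x12 = False, x13 = True

Check each clause:
  1. {x6, ¬x3} — ¬x3 is true.
  2. {x3, ¬x1, ¬x12} — ¬x12 is true.
  3. {x1, ¬x11} — x1 is true.
  4. {x11, x2} — x11 is true.
  5. {x10, ¬x7} — ¬x7 is true.
  6. {x9, x5, ¬x4} — x9 is true.
  7. {¬x10, x8, ¬x11} — ¬x10 is true.
  8. {¬x2, x10} — ¬x2 is true.
  9. {¬x10, ¬x9, x6} — ¬x10 is true.
  10. {¬x11, ¬x3, x10} — ¬x3 is true.
  11. {x5, x8, ¬x2} — x5 is true.
  12. {x5, ¬x13} — x5 is true.
  13. {x5, x9, x2} — x9 is true.
  14. {¬x12, ¬x13} — ¬x12 is true.
  15. {x11, ¬x3} — x11 is true.
  16. {¬x8, x12} — ¬x8 is true.
  17. {x9, ¬x12} — x9 is true.
  18. {x9, x1} — x1 is true.
  19. {x13, ¬x2, x4} — x13 is true.
  20. {¬x4, x8} — ¬x4 is true.
  21. {x5, ¬x13, x3} — x5 is true.
  22. {x4, x11, ¬x2} — x11 is true.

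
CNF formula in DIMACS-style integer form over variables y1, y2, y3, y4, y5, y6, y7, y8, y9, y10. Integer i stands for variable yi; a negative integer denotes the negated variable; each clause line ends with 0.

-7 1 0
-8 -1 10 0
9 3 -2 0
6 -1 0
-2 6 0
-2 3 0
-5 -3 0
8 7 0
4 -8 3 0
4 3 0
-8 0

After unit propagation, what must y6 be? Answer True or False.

True

(NOT y8) stands alone — y8 = False.
(y8 OR y7) with y8 = False leaves only y7, so y7 = True.
In (y1 OR NOT y7), NOT y7 is now false; y1 must hold, so y1 = True.
(NOT y1 OR y6): since y1 = True, the clause reduces to (y6). y6 = True.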